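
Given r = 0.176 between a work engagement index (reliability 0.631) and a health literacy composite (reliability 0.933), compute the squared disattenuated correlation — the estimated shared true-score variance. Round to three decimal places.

0.053

Disattenuated r = 0.176 / √(0.631 × 0.933) = 0.176 / 0.7673 = 0.2294.
Shared true-score variance = 0.2294² = 0.0526 ≈ 0.053.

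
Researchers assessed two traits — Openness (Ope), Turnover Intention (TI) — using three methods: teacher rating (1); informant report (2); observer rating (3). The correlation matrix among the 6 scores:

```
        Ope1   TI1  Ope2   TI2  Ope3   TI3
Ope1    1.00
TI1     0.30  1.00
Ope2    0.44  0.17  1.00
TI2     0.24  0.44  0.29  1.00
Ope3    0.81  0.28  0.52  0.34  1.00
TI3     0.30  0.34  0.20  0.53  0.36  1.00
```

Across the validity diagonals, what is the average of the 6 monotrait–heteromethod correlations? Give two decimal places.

Convergent values: 0.44, 0.81, 0.52, 0.44, 0.34, 0.53; mean = 3.08/6 = 0.51.

0.51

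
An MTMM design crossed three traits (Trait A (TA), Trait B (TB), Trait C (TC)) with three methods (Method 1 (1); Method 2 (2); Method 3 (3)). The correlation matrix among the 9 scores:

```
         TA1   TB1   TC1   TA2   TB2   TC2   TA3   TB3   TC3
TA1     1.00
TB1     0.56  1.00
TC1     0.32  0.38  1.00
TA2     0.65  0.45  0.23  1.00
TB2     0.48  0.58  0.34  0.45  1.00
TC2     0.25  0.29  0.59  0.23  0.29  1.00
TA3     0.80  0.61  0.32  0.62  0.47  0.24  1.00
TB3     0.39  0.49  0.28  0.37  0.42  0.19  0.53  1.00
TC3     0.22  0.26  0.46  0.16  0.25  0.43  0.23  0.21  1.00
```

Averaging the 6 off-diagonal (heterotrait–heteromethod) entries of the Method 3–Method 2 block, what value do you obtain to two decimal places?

HTHM values (method 3 × method 2): 0.47, 0.24, 0.37, 0.19, 0.16, 0.25; mean = 1.68/6 = 0.28.

0.28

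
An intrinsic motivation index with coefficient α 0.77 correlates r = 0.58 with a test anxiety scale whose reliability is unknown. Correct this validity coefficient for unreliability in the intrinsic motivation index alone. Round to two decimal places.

Single correction: r_c = r_obs / √r_xx = 0.58 / √0.77 = 0.58 / 0.8775 ≈ 0.66.

0.66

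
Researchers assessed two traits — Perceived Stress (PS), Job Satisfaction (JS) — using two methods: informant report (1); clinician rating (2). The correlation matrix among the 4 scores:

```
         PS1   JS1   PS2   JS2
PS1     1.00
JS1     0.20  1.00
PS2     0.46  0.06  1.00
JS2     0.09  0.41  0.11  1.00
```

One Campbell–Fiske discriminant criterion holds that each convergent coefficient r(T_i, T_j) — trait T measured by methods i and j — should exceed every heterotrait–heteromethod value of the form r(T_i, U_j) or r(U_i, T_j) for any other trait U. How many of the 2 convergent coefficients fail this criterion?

0

Each convergent coefficient versus the relevant comparison correlations:
PS (methods 1·2): 0.46 vs {0.09, 0.06} → pass.
JS (methods 1·2): 0.41 vs {0.06, 0.09} → pass.
0 of 2 fail.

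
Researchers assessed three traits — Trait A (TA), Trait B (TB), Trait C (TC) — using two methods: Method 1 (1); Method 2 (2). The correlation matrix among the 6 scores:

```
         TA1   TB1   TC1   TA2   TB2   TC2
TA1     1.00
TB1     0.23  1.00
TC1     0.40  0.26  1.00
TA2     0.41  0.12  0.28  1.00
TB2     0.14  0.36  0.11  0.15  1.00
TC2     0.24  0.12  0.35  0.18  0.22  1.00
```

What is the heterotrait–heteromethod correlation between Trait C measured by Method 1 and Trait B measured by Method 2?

0.11

Different traits and methods: r(TC1, TB2) = 0.11.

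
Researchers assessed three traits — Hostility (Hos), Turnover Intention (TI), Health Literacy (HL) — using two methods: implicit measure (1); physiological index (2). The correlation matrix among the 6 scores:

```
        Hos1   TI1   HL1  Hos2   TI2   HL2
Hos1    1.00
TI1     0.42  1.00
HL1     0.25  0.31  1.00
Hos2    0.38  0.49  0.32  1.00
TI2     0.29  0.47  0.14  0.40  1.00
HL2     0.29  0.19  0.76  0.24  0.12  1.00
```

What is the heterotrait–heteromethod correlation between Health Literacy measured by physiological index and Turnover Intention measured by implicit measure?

Different traits and methods: r(HL2, TI1) = 0.19.

0.19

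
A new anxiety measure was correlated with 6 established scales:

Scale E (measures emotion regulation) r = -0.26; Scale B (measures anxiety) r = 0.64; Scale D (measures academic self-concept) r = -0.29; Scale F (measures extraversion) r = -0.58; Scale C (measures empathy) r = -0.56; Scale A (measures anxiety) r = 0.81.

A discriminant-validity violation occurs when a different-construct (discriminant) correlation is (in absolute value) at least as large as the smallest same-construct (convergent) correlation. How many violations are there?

Convergent (same construct = anxiety): Scale B, Scale A.
Smallest convergent = 0.64. Discriminant |r|: 0.26, 0.29, 0.58, 0.56; count ≥ 0.64 → 0.

0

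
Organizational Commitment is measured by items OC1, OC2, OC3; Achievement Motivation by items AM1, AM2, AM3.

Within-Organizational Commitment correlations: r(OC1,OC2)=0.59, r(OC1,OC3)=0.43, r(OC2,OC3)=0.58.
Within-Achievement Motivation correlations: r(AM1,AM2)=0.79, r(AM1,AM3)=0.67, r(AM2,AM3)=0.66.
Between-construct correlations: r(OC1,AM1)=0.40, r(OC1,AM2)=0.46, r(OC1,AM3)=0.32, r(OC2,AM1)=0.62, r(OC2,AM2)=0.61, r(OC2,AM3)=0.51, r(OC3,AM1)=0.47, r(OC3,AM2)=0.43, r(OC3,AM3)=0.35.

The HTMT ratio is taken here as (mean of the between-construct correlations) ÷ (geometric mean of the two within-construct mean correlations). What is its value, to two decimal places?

Between-construct mean = 4.17/9 = 0.4633.
Mean within-OC = 1.60/3 = 0.5333; mean within-AM = 2.12/3 = 0.7067.
Geometric mean = √(0.5333 × 0.7067) = 0.6139.
HTMT = 0.4633 / 0.6139 = 0.75.

0.75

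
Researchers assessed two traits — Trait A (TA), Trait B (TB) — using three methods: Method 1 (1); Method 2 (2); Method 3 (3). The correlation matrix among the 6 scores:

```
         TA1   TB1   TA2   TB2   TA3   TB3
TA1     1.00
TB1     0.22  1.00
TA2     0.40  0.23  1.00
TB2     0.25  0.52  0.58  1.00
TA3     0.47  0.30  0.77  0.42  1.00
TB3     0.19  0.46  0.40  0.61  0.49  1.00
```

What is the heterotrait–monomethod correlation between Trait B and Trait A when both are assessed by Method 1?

Different traits, same method: r(TB1, TA1) = 0.22.

0.22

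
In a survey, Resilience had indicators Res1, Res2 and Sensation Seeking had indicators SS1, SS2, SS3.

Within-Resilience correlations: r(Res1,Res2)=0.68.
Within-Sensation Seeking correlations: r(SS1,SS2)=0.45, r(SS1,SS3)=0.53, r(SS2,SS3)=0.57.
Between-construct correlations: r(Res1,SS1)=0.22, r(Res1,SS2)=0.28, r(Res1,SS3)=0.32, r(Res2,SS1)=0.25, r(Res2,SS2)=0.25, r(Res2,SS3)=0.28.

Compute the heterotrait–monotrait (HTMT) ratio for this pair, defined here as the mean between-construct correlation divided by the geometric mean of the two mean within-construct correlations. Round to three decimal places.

Mean between = 1.60/6 = 0.2667.
Mean within-Res = 0.68/1 = 0.6800; mean within-SS = 1.55/3 = 0.5167.
Geometric mean = √(0.6800 × 0.5167) = 0.5928.
HTMT = 0.2667 / 0.5928 = 0.450.

0.450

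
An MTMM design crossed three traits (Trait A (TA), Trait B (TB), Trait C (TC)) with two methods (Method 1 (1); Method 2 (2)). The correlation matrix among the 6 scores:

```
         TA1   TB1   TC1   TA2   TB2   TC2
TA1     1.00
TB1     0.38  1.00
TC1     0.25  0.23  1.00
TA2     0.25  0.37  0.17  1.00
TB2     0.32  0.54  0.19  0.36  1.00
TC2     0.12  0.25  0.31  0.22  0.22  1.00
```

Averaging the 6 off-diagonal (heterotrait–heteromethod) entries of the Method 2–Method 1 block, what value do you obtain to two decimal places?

HTHM values (method 2 × method 1): 0.37, 0.17, 0.32, 0.19, 0.12, 0.25; mean = 1.42/6 = 0.24.

0.24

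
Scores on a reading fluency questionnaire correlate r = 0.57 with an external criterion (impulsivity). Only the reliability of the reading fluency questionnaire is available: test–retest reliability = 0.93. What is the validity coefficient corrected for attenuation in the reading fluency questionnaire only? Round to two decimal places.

0.59

Single correction: r_c = r_obs / √r_xx = 0.57 / √0.93 = 0.57 / 0.9644 ≈ 0.59.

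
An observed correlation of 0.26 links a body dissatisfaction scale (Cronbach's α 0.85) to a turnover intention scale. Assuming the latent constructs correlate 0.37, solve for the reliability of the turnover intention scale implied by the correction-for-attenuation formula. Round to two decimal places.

r_true = r_obs / √(r_xx · r_yy) ⇒ 0.37 = 0.26 / √(0.85 · r_yy).
√(0.85 · r_yy) = 0.26 / 0.37 = 0.7027; 0.85 · r_yy = 0.4938; r_yy = 0.4938 / 0.85 ≈ 0.58.

0.58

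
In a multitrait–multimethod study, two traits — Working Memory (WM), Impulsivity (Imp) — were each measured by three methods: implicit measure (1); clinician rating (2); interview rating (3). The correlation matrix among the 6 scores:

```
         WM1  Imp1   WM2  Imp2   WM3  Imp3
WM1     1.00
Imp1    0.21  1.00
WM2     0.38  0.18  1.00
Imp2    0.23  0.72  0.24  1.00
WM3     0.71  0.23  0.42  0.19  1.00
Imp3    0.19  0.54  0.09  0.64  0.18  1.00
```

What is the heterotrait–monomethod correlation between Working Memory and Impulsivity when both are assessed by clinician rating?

Different traits, same method: r(WM2, Imp2) = 0.24.

0.24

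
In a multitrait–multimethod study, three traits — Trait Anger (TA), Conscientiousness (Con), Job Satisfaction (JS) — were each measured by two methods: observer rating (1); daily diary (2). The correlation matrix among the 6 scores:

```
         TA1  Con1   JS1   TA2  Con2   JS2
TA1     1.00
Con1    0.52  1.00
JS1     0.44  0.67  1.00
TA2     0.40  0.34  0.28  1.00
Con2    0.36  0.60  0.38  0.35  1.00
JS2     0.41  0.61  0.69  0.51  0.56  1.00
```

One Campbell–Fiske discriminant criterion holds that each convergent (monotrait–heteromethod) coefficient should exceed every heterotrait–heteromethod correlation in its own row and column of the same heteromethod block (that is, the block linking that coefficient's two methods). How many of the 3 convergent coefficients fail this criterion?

2

Each convergent coefficient versus the relevant comparison correlations:
TA (methods 1·2): 0.40 vs {0.36, 0.34, 0.41, 0.28} → fail.
Con (methods 1·2): 0.60 vs {0.34, 0.36, 0.61, 0.38} → fail.
JS (methods 1·2): 0.69 vs {0.28, 0.41, 0.38, 0.61} → pass.
2 of 3 fail.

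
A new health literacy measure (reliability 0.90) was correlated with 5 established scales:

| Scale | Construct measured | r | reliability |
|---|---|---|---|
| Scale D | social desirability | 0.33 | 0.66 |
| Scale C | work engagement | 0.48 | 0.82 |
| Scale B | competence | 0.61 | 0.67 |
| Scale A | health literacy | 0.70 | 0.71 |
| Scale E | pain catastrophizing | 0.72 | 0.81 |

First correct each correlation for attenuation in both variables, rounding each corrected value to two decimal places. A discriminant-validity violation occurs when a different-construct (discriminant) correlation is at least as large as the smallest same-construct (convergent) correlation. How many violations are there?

Disattenuated r (r / √(r_scale · r_new)):
  Scale D (disc): 0.33 / √(0.66·0.90) = 0.43
  Scale C (disc): 0.48 / √(0.82·0.90) = 0.56
  Scale B (disc): 0.61 / √(0.67·0.90) = 0.79
  Scale A (conv): 0.70 / √(0.71·0.90) = 0.88
  Scale E (disc): 0.72 / √(0.81·0.90) = 0.84
Smallest convergent = 0.88. Discriminant values: 0.43, 0.56, 0.79, 0.84; count ≥ 0.88 → 0.

0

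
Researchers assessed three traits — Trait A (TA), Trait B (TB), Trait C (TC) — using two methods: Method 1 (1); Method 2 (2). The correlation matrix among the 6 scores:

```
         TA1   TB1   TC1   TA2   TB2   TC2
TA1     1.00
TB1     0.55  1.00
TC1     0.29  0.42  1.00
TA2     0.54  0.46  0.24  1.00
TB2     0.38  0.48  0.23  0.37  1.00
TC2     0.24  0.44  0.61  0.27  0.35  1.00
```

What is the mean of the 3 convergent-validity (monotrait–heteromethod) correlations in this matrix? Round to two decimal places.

Convergent values: 0.54, 0.48, 0.61; mean = 1.63/3 = 0.54.

0.54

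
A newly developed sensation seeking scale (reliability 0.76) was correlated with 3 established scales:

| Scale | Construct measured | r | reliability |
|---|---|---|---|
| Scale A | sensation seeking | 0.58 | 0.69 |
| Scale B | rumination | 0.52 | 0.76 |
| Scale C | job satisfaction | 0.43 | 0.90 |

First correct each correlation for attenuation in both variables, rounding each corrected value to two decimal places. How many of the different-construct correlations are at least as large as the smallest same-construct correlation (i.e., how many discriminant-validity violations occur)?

0

Disattenuated r (r / √(r_scale · r_new)):
  Scale A (conv): 0.58 / √(0.69·0.76) = 0.80
  Scale B (disc): 0.52 / √(0.76·0.76) = 0.68
  Scale C (disc): 0.43 / √(0.90·0.76) = 0.52
Smallest convergent = 0.80. Discriminant values: 0.68, 0.52; count ≥ 0.80 → 0.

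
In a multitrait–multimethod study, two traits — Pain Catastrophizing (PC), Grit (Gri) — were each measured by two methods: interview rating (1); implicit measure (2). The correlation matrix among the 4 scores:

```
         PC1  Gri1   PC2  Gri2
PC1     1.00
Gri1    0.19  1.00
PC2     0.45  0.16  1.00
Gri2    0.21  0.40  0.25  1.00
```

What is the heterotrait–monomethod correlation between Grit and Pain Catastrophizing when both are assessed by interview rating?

0.19

Different traits, same method: r(Gri1, PC1) = 0.19.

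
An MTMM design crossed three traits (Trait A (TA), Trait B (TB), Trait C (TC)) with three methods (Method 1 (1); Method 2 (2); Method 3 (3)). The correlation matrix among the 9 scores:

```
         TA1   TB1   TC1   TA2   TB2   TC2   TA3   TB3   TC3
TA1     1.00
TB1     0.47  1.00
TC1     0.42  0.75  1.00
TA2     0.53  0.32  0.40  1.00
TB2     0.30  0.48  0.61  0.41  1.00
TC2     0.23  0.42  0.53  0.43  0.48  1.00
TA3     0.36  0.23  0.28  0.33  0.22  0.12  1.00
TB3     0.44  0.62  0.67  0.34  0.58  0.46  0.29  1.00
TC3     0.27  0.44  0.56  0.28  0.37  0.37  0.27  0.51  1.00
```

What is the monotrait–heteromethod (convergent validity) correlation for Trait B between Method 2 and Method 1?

Same trait (TB), different methods: r(TB2, TB1) = 0.48.

0.48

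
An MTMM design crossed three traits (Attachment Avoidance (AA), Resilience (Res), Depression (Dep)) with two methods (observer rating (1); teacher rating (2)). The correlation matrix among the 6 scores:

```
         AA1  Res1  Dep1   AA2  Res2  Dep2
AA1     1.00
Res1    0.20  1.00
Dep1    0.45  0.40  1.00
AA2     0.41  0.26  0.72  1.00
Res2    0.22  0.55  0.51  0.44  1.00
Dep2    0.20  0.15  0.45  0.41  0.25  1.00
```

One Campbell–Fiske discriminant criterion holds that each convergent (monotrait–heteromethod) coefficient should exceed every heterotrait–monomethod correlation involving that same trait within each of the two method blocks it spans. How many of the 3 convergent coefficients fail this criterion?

2

Convergent coefficients and their comparison sets:
AA (methods 1·2): 0.41 vs {0.20, 0.44, 0.45, 0.41} → fail.
Res (methods 1·2): 0.55 vs {0.20, 0.44, 0.40, 0.25} → pass.
Dep (methods 1·2): 0.45 vs {0.45, 0.41, 0.40, 0.25} → fail.
2 of 3 fail.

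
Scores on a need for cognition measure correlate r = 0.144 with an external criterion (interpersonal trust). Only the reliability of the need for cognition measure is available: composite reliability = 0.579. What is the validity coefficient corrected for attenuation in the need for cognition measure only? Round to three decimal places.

0.189

Single correction: r_c = r_obs / √r_xx = 0.144 / √0.579 = 0.144 / 0.7609 ≈ 0.189.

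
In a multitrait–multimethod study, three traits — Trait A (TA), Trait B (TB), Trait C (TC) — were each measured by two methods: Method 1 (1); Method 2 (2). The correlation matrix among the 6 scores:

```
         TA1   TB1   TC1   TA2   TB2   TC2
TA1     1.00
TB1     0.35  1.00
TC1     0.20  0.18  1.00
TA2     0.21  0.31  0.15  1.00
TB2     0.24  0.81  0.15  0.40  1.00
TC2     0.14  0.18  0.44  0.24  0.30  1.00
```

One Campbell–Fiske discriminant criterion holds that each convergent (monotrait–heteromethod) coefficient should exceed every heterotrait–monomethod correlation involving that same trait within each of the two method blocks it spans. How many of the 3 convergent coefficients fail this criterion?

Convergent coefficients and their comparison sets:
TA (methods 1·2): 0.21 vs {0.35, 0.40, 0.20, 0.24} → fail.
TB (methods 1·2): 0.81 vs {0.35, 0.40, 0.18, 0.30} → pass.
TC (methods 1·2): 0.44 vs {0.20, 0.24, 0.18, 0.30} → pass.
1 of 3 fail.

1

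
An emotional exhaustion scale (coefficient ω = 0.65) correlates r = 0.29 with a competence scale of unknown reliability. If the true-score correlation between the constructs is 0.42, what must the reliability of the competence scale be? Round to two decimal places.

r_true = r_obs / √(r_xx · r_yy) ⇒ 0.42 = 0.29 / √(0.65 · r_yy).
√(0.65 · r_yy) = 0.29 / 0.42 = 0.6905; 0.65 · r_yy = 0.4768; r_yy = 0.4768 / 0.65 ≈ 0.73.

0.73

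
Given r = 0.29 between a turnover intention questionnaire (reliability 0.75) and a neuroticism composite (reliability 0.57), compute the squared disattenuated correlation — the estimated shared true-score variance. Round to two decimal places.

0.20

Disattenuated r = 0.29 / √(0.75 × 0.57) = 0.29 / 0.6538 = 0.4436.
Shared true-score variance = 0.4436² = 0.1968 ≈ 0.20.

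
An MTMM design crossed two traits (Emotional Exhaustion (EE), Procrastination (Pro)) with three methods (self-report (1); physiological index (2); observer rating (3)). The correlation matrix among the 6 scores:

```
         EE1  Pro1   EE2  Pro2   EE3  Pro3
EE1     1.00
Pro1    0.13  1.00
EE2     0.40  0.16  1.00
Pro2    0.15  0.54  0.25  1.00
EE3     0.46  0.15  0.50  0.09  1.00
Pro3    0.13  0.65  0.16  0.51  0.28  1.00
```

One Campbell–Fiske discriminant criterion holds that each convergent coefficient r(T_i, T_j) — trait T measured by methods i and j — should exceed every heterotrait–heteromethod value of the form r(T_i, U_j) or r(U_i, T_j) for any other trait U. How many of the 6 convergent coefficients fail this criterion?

Convergent coefficients and their comparison sets:
EE (methods 1·2): 0.40 vs {0.15, 0.16} → pass.
EE (methods 1·3): 0.46 vs {0.13, 0.15} → pass.
EE (methods 2·3): 0.50 vs {0.16, 0.09} → pass.
Pro (methods 1·2): 0.54 vs {0.16, 0.15} → pass.
Pro (methods 1·3): 0.65 vs {0.15, 0.13} → pass.
Pro (methods 2·3): 0.51 vs {0.09, 0.16} → pass.
0 of 6 fail.

0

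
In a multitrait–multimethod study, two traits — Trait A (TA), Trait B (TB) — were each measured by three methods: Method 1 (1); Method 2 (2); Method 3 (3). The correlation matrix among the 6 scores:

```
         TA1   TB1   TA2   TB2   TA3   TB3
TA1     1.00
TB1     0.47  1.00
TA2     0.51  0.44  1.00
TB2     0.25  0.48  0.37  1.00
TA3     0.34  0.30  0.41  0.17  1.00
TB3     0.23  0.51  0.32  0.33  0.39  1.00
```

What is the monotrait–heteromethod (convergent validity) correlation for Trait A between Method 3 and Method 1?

0.34

Same trait (TA), different methods: r(TA3, TA1) = 0.34.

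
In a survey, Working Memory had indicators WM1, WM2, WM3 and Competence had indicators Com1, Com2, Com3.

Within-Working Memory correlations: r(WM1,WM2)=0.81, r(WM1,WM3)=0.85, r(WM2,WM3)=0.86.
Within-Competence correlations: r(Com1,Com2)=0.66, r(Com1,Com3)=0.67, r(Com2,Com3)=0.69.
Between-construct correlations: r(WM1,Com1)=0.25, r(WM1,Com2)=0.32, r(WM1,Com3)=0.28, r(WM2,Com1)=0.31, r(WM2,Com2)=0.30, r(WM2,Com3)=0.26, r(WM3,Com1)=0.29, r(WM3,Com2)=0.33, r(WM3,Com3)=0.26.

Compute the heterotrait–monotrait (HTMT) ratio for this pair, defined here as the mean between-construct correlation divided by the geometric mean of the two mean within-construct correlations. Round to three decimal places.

0.384

Mean heterotrait r = 2.60/9 = 0.2889.
Mean within-WM = 2.52/3 = 0.8400; mean within-Com = 2.02/3 = 0.6733.
Geometric mean = √(0.8400 × 0.6733) = 0.7520.
HTMT = 0.2889 / 0.7520 = 0.384.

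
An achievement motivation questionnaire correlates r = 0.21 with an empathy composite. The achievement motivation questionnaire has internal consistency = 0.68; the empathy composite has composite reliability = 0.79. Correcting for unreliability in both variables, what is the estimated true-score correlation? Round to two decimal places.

r_true = r_obs / √(r_xx · r_yy) = 0.21 / √(0.68 × 0.79) = 0.21 / √0.5372 = 0.21 / 0.7329 ≈ 0.29.

0.29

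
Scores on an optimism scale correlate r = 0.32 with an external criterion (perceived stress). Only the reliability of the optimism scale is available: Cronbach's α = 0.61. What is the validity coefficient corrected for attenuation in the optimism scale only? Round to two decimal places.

Single correction: r_c = r_obs / √r_xx = 0.32 / √0.61 = 0.32 / 0.7810 ≈ 0.41.

0.41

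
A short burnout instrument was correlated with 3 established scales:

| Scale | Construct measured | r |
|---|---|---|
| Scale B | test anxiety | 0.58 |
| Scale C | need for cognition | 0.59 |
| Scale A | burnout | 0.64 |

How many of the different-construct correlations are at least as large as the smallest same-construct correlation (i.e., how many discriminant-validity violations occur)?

0

Convergent (same construct = burnout): Scale A.
Smallest convergent = 0.64. Discriminant values: 0.58, 0.59; count ≥ 0.64 → 0.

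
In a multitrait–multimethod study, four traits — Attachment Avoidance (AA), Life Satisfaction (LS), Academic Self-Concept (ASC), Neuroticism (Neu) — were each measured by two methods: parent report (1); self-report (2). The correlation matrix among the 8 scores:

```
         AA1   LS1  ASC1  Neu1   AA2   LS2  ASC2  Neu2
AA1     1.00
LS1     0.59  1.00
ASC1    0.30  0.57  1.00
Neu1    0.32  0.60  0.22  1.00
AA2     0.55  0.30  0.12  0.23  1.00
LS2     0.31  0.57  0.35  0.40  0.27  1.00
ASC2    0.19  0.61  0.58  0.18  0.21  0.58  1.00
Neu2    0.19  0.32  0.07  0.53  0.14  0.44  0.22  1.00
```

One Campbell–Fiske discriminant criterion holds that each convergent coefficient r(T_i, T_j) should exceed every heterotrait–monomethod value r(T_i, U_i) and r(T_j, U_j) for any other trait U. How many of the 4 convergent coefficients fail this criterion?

4

Each convergent coefficient versus the relevant comparison correlations:
AA (methods 1·2): 0.55 vs {0.59, 0.27, 0.30, 0.21, 0.32, 0.14} → fail.
LS (methods 1·2): 0.57 vs {0.59, 0.27, 0.57, 0.58, 0.60, 0.44} → fail.
ASC (methods 1·2): 0.58 vs {0.30, 0.21, 0.57, 0.58, 0.22, 0.22} → fail.
Neu (methods 1·2): 0.53 vs {0.32, 0.14, 0.60, 0.44, 0.22, 0.22} → fail.
4 of 4 fail.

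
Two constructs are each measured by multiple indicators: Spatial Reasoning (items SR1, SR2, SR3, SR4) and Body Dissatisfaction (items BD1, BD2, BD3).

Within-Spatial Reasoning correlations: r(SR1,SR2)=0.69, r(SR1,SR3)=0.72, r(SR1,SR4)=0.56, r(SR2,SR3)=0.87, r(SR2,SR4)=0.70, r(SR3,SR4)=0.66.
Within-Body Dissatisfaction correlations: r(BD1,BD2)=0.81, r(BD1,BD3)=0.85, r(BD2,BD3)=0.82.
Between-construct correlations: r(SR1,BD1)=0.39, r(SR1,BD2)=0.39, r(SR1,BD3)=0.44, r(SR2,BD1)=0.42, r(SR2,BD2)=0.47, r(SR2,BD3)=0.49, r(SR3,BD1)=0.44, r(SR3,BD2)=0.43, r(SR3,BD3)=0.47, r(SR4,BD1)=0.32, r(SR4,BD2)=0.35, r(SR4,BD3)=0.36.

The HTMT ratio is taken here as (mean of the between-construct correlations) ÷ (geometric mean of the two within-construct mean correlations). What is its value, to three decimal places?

0.544

Between-construct mean = 4.97/12 = 0.4142.
Mean within-SR = 4.20/6 = 0.7000; mean within-BD = 2.48/3 = 0.8267.
Geometric mean = √(0.7000 × 0.8267) = 0.7607.
HTMT = 0.4142 / 0.7607 = 0.544.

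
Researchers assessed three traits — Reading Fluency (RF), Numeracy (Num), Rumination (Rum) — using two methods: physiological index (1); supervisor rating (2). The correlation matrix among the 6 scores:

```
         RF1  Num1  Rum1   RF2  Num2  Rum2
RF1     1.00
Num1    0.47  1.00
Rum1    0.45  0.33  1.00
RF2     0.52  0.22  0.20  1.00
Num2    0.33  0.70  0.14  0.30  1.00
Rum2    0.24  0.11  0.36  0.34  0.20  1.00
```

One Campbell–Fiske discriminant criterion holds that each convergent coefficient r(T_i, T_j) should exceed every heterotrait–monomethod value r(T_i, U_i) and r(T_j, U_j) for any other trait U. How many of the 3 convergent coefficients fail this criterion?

1

Checking each validity diagonal entry against its comparison values:
RF (methods 1·2): 0.52 vs {0.47, 0.30, 0.45, 0.34} → pass.
Num (methods 1·2): 0.70 vs {0.47, 0.30, 0.33, 0.20} → pass.
Rum (methods 1·2): 0.36 vs {0.45, 0.34, 0.33, 0.20} → fail.
1 of 3 fail.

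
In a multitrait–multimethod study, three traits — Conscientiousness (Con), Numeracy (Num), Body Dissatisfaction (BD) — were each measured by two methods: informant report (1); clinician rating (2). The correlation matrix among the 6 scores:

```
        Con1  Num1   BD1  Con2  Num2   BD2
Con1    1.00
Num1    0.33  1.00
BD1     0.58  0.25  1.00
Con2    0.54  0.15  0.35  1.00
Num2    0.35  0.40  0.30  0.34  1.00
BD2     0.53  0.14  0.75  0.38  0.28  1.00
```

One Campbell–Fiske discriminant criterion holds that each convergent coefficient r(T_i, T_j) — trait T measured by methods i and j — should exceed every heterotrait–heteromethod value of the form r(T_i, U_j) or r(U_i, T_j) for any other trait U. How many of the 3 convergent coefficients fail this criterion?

0

Convergent coefficients and their comparison sets:
Con (methods 1·2): 0.54 vs {0.35, 0.15, 0.53, 0.35} → pass.
Num (methods 1·2): 0.40 vs {0.15, 0.35, 0.14, 0.30} → pass.
BD (methods 1·2): 0.75 vs {0.35, 0.53, 0.30, 0.14} → pass.
0 of 3 fail.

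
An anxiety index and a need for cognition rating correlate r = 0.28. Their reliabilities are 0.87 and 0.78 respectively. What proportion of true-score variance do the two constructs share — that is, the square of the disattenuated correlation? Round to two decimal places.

0.12

Disattenuated r = 0.28 / √(0.87 × 0.78) = 0.28 / 0.8238 = 0.3399.
Shared true-score variance = 0.3399² = 0.1155 ≈ 0.12.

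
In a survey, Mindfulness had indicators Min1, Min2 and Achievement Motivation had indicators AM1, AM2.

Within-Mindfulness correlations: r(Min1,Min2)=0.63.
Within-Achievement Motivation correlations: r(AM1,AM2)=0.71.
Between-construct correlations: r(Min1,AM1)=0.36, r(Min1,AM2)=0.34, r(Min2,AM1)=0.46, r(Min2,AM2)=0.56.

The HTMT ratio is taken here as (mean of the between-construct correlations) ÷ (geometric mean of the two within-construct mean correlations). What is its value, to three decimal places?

Mean between = 1.72/4 = 0.4300.
Mean within-Min = 0.63/1 = 0.6300; mean within-AM = 0.71/1 = 0.7100.
Geometric mean = √(0.6300 × 0.7100) = 0.6688.
HTMT = 0.4300 / 0.6688 = 0.643.

0.643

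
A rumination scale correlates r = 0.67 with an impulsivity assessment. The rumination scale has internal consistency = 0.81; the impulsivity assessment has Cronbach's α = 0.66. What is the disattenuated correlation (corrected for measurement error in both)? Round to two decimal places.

0.92

r_true = r_obs / √(r_xx · r_yy) = 0.67 / √(0.81 × 0.66) = 0.67 / √0.5346 = 0.67 / 0.7312 ≈ 0.92.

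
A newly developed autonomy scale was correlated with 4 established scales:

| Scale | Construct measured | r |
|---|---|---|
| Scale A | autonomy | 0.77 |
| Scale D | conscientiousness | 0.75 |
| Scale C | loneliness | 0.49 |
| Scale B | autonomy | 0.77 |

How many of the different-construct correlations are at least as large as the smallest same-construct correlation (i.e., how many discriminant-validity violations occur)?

Convergent (same construct = autonomy): Scale A, Scale B.
Smallest convergent = 0.77. Discriminant values: 0.75, 0.49; count ≥ 0.77 → 0.

0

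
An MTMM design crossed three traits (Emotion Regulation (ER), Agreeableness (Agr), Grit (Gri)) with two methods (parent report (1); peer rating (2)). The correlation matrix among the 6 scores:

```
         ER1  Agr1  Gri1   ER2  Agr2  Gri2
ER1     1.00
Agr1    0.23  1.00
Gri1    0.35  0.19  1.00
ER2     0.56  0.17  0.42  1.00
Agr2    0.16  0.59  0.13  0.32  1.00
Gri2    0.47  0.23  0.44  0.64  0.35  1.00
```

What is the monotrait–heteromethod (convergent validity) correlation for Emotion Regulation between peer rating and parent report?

Same trait (ER), different methods: r(ER2, ER1) = 0.56.

0.56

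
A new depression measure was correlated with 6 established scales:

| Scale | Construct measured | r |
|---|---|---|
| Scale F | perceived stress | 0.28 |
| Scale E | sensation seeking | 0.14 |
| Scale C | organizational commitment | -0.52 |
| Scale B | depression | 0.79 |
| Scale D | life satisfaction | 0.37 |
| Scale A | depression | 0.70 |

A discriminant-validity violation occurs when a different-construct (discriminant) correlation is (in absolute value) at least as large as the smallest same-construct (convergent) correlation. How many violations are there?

0

Convergent (same construct = depression): Scale B, Scale A.
Smallest convergent = 0.70. Discriminant |r|: 0.28, 0.14, 0.52, 0.37; count ≥ 0.70 → 0.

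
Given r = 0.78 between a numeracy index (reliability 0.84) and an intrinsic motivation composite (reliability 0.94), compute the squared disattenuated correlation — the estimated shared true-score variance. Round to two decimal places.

0.77

Disattenuated r = 0.78 / √(0.84 × 0.94) = 0.78 / 0.8886 = 0.8778.
Shared true-score variance = 0.8778² = 0.7705 ≈ 0.77.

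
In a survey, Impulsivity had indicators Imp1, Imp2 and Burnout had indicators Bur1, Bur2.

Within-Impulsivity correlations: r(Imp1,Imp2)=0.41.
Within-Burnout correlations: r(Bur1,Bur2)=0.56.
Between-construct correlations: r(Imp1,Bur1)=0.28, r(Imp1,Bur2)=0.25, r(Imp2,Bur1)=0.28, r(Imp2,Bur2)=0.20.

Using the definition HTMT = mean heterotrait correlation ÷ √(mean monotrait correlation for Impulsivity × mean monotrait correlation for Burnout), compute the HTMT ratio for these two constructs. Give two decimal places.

0.53

Between-construct mean = 1.01/4 = 0.2525.
Mean within-Imp = 0.41/1 = 0.4100; mean within-Bur = 0.56/1 = 0.5600.
Geometric mean = √(0.4100 × 0.5600) = 0.4792.
HTMT = 0.2525 / 0.4792 = 0.53.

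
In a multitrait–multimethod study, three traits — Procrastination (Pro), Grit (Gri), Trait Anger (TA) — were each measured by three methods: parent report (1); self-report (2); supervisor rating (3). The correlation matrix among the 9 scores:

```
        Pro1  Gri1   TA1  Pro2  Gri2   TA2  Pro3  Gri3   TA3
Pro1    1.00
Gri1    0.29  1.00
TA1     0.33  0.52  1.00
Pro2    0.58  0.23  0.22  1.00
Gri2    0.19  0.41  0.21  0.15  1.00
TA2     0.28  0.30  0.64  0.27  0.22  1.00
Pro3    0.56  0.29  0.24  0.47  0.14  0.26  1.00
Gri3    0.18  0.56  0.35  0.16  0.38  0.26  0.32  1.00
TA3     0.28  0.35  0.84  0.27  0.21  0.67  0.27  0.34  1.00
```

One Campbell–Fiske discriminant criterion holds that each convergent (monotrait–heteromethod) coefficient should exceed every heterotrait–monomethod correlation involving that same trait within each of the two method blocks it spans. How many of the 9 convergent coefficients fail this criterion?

Checking each validity diagonal entry against its comparison values:
Pro (methods 1·2): 0.58 vs {0.29, 0.15, 0.33, 0.27} → pass.
Pro (methods 1·3): 0.56 vs {0.29, 0.32, 0.33, 0.27} → pass.
Pro (methods 2·3): 0.47 vs {0.15, 0.32, 0.27, 0.27} → pass.
Gri (methods 1·2): 0.41 vs {0.29, 0.15, 0.52, 0.22} → fail.
Gri (methods 1·3): 0.56 vs {0.29, 0.32, 0.52, 0.34} → pass.
Gri (methods 2·3): 0.38 vs {0.15, 0.32, 0.22, 0.34} → pass.
TA (methods 1·2): 0.64 vs {0.33, 0.27, 0.52, 0.22} → pass.
TA (methods 1·3): 0.84 vs {0.33, 0.27, 0.52, 0.34} → pass.
TA (methods 2·3): 0.67 vs {0.27, 0.27, 0.22, 0.34} → pass.
1 of 9 fail.

1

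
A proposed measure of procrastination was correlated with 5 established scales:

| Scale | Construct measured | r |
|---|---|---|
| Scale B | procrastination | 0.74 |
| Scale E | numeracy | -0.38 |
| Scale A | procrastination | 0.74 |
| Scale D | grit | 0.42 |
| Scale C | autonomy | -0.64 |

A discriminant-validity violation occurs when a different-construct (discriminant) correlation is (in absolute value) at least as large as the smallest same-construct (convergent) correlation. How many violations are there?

Convergent (same construct = procrastination): Scale B, Scale A.
Smallest convergent = 0.74. Discriminant |r|: 0.38, 0.42, 0.64; count ≥ 0.74 → 0.

0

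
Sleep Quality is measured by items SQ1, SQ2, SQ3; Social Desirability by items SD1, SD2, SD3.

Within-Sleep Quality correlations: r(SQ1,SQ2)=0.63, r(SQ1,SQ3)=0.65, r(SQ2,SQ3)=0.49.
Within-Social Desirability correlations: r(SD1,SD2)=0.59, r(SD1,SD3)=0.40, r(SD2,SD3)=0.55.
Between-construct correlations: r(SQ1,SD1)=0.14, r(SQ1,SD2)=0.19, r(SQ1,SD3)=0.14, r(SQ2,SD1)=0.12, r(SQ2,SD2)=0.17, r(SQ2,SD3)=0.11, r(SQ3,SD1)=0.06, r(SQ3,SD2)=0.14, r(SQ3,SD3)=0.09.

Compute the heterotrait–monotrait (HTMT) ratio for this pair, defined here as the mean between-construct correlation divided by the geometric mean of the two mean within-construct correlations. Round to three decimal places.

Between-construct mean = 1.16/9 = 0.1289.
Mean within-SQ = 1.77/3 = 0.5900; mean within-SD = 1.54/3 = 0.5133.
Geometric mean = √(0.5900 × 0.5133) = 0.5503.
HTMT = 0.1289 / 0.5503 = 0.234.

0.234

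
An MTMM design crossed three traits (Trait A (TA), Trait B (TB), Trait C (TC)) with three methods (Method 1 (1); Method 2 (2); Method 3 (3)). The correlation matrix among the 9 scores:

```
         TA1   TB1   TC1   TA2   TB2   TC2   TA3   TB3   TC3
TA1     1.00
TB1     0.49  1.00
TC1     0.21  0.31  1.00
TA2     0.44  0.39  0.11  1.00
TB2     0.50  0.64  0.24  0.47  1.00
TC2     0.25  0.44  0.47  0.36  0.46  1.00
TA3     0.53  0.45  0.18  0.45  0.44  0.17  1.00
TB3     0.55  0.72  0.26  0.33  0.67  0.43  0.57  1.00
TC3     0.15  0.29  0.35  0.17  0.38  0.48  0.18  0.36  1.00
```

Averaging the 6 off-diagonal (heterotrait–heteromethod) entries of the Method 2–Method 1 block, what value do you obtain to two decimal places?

0.32

HTHM values (method 2 × method 1): 0.39, 0.11, 0.50, 0.24, 0.25, 0.44; mean = 1.93/6 = 0.32.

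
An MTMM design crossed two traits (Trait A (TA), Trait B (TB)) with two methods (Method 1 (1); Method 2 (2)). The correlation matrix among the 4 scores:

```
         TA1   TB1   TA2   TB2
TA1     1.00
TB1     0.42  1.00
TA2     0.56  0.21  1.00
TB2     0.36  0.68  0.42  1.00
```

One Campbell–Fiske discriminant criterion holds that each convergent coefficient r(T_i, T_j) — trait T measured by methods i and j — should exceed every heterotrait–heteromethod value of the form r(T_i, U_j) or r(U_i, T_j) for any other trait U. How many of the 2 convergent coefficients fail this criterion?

0

Each convergent coefficient versus the relevant comparison correlations:
TA (methods 1·2): 0.56 vs {0.36, 0.21} → pass.
TB (methods 1·2): 0.68 vs {0.21, 0.36} → pass.
0 of 2 fail.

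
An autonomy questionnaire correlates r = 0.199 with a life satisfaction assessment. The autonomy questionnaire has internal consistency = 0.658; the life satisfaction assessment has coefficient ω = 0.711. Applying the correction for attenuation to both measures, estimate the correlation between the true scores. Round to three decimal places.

r_true = r_obs / √(r_xx · r_yy) = 0.199 / √(0.658 × 0.711) = 0.199 / √0.467838 = 0.199 / 0.6840 ≈ 0.291.

0.291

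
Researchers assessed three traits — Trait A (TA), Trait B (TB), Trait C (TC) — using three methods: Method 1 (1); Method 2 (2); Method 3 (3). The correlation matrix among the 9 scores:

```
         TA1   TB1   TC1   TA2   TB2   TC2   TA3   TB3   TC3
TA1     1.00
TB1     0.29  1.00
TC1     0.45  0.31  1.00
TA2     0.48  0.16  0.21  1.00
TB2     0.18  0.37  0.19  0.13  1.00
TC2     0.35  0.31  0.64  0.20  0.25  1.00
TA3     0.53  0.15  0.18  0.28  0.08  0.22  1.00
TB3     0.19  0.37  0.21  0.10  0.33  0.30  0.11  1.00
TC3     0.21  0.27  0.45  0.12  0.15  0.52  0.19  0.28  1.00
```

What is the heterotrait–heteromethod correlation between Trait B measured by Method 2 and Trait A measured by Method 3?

0.08

Different traits and methods: r(TB2, TA3) = 0.08.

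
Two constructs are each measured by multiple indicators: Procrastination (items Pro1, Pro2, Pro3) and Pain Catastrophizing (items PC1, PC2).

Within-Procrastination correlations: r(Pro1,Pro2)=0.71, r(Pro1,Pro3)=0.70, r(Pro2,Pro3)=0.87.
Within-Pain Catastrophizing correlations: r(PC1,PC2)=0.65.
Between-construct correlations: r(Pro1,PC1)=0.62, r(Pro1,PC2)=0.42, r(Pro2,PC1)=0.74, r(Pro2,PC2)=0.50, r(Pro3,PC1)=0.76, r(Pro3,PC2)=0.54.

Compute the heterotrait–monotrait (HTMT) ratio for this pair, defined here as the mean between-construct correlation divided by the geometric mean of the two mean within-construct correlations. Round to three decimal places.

0.849

Mean between = 3.58/6 = 0.5967.
Mean within-Pro = 2.28/3 = 0.7600; mean within-PC = 0.65/1 = 0.6500.
Geometric mean = √(0.7600 × 0.6500) = 0.7029.
HTMT = 0.5967 / 0.7029 = 0.849.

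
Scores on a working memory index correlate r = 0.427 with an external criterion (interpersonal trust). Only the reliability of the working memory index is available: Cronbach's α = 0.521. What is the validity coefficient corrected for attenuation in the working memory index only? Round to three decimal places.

0.592

Single correction: r_c = r_obs / √r_xx = 0.427 / √0.521 = 0.427 / 0.7218 ≈ 0.592.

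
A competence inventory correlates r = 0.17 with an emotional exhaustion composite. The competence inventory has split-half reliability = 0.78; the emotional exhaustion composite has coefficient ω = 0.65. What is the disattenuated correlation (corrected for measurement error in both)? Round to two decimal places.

0.24

r_true = r_obs / √(r_xx · r_yy) = 0.17 / √(0.78 × 0.65) = 0.17 / √0.5070 = 0.17 / 0.7120 ≈ 0.24.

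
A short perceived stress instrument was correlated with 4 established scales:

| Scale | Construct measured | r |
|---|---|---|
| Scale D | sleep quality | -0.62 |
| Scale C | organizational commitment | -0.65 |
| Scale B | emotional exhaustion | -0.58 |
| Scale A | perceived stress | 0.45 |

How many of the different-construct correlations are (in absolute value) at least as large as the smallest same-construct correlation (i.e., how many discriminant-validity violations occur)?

3

Convergent (same construct = perceived stress): Scale A.
Smallest convergent = 0.45. Discriminant |r|: 0.62, 0.65, 0.58; count ≥ 0.45 → 3.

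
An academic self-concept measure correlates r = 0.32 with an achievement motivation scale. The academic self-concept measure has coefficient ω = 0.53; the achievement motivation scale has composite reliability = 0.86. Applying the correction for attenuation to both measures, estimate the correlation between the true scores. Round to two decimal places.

r_true = r_obs / √(r_xx · r_yy) = 0.32 / √(0.53 × 0.86) = 0.32 / √0.4558 = 0.32 / 0.6751 ≈ 0.47.

0.47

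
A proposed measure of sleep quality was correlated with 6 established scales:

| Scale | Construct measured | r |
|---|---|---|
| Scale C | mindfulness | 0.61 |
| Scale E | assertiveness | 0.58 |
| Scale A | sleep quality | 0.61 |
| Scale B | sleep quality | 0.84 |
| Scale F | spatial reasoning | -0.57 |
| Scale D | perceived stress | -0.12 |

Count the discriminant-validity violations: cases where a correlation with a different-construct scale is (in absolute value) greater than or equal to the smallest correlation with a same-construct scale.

Convergent (same construct = sleep quality): Scale A, Scale B.
Smallest convergent = 0.61. Discriminant |r|: 0.61, 0.58, 0.57, 0.12; count ≥ 0.61 → 1.

1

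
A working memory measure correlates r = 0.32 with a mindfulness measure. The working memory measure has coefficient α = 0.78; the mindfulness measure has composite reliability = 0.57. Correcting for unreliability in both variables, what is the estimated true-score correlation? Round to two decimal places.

0.48

r_true = r_obs / √(r_xx · r_yy) = 0.32 / √(0.78 × 0.57) = 0.32 / √0.4446 = 0.32 / 0.6668 ≈ 0.48.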